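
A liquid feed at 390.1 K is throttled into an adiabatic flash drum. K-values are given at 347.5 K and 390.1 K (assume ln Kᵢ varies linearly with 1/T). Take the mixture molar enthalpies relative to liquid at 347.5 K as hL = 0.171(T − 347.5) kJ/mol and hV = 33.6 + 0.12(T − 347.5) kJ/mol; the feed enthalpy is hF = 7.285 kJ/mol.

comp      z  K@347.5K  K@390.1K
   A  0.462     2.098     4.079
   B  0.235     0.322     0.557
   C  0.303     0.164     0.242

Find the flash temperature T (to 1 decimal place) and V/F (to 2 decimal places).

T = 352.4 K, V/F = 0.19

Adiabatic flash: solve Rachford–Rice at each trial T, then check hF = ψ·hV(T) + (1−ψ)·hL(T).
  T = 347.5 K: K = (2.098, 0.322, 0.164), RR gives ψ = 0.112, H_out = 3.756 kJ/mol
  T = 390.1 K: K = (4.079, 0.557, 0.242), RR gives ψ = 0.547, H_out = 24.481 kJ/mol
  T = 368.8 K: K = (2.982, 0.430, 0.201), RR gives ψ = 0.384, H_out = 16.116 kJ/mol
  T = 358.1 K: K = (2.512, 0.374, 0.182), RR gives ψ = 0.271, H_out = 10.770 kJ/mol
  T = 352.8 K: K = (2.299, 0.347, 0.173), RR gives ψ = 0.200, H_out = 7.561 kJ/mol
  T = 350.1 K: K = (2.195, 0.334, 0.168), RR gives ψ = 0.157, H_out = 5.712 kJ/mol
  T = 351.5 K: K = (2.249, 0.341, 0.171), RR gives ψ = 0.180, H_out = 6.692 kJ/mol
Linear interpolation between T = 351.5 (H_out = 6.692) and T = 352.8 (H_out = 7.561) on hF = 7.285 gives T ≈ 352.4 K, at which ψ = 0.19.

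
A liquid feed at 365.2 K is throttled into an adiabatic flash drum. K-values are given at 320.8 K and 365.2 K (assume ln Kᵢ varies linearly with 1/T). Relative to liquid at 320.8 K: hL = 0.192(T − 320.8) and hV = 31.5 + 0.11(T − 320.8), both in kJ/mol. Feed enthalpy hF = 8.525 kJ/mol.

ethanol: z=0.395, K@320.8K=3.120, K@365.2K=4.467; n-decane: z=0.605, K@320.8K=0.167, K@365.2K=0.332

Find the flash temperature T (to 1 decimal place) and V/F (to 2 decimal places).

T = 328.4 K, V/F = 0.23

Adiabatic flash: solve Rachford–Rice at each trial T, then check hF = ψ·hV(T) + (1−ψ)·hL(T).
  T = 320.8 K: K = (3.120, 0.167), RR gives ψ = 0.189, H_out = 5.948 kJ/mol
  T = 365.2 K: K = (4.467, 0.332), RR gives ψ = 0.417, H_out = 20.137 kJ/mol
  T = 343.0 K: K = (3.777, 0.241), RR gives ψ = 0.302, H_out = 13.237 kJ/mol
  T = 331.9 K: K = (3.444, 0.202), RR gives ψ = 0.247, H_out = 9.695 kJ/mol
  T = 326.4 K: K = (3.282, 0.184), RR gives ψ = 0.219, H_out = 7.872 kJ/mol
  T = 329.1 K: K = (3.361, 0.193), RR gives ψ = 0.233, H_out = 8.774 kJ/mol
  T = 327.8 K: K = (3.323, 0.188), RR gives ψ = 0.226, H_out = 8.342 kJ/mol
Linear interpolation between T = 327.8 (H_out = 8.342) and T = 329.1 (H_out = 8.774) on hF = 8.525 gives T ≈ 328.4 K, at which ψ = 0.23.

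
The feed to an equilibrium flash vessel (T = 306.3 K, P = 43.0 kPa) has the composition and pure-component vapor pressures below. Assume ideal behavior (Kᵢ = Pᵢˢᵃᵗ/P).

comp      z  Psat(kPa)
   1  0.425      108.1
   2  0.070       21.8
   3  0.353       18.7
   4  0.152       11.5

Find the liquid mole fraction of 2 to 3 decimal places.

Raoult's law: Kᵢ = Pᵢˢᵃᵗ/P = Pᵢˢᵃᵗ/43.0.
  K_1 = 108.1/43.0 = 2.51395, K_2 = 21.8/43.0 = 0.50698, K_3 = 18.7/43.0 = 0.43488, K_4 = 11.5/43.0 = 0.26744
Newton–Raphson from ψ = 0.5:
  ψ = 0.500: g = -0.1333, g' = -0.768 → ψ = 0.326
  ψ = 0.326: g = -0.0014, g' = -0.771 → ψ = 0.325
Converged at ψ = 0.325.
Compositions from xᵢ = zᵢ/(1+ψ(Kᵢ−1)), yᵢ = Kᵢxᵢ:
  1: x = 0.285, y = 0.716
  2: x = 0.083, y = 0.042
  3: x = 0.432, y = 0.188
  4: x = 0.199, y = 0.053

x_2 = 0.083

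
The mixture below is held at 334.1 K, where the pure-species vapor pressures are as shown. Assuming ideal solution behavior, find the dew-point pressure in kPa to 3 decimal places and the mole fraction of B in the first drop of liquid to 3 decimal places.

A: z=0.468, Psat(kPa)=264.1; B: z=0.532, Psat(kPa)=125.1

At the dew point ψ → 1, so Σzᵢ/Kᵢ = 1 with Kᵢ = Pᵢˢᵃᵗ/P ⇒ 1/P = Σzᵢ/Pᵢˢᵃᵗ.
1/P = 0.468/264.1 + 0.532/125.1 = 0.006025 ⇒ P = 165.985 kPa
xᵢ = zᵢP/Pᵢˢᵃᵗ ⇒ x_B = 0.532·165.985/125.1 = 0.706

Pdew = 165.985 kPa, x_B = 0.706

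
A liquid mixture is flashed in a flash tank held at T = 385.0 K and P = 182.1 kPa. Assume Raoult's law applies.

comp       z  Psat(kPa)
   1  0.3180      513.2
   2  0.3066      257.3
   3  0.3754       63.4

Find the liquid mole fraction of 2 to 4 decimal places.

Raoult's law: Kᵢ = Pᵢˢᵃᵗ/P = Pᵢˢᵃᵗ/182.1.
  K_1 = 513.2/182.1 = 2.818232, K_2 = 257.3/182.1 = 1.412960, K_3 = 63.4/182.1 = 0.348160
Iterate (Newton) starting at V/F = 0.5:
  V/F = 0.5000: g = 0.04479, g' = -0.6754 → V/F = 0.5663
  V/F = 0.5663: g = -0.00041, g' = -0.6903 → V/F = 0.5657
Converged at V/F = 0.5657.
Compositions from xᵢ = zᵢ/(1+V/F(Kᵢ−1)), yᵢ = Kᵢxᵢ:
  1: x = 0.1568, y = 0.4418
  2: x = 0.2485, y = 0.3512
  3: x = 0.5947, y = 0.2071

x_2 = 0.2485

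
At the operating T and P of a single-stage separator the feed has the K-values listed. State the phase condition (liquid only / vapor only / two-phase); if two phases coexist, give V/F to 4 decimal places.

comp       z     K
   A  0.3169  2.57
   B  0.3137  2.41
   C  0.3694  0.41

two-phase, V/F = 0.8206

ΣzᵢKᵢ = 1.7219; Σzᵢ/Kᵢ = 1.1544.
Both exceed 1, so a two-phase solution exists.
Material balance + equilibrium reduce to Σ zᵢ(Kᵢ−1)/(1+ψ(Kᵢ−1)) = 0.
Newton iteration, ψ⁰ = 0.5:
  ψ = 0.5000: g = 0.22901, g' = -0.7184 → ψ = 0.8188
  ψ = 0.8188: g = 0.00137, g' = -0.7651 → ψ = 0.8206
Converged at ψ = 0.8206.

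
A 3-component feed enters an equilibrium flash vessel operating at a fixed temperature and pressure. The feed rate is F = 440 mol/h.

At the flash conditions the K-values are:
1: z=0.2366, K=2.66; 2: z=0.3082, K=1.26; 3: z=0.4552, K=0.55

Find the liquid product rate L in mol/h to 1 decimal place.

L = 194.0 mol/h

Material balance + equilibrium reduce to Σ zᵢ(Kᵢ−1)/(1+β(Kᵢ−1)) = 0.
Check two-phase: ΣzᵢKᵢ = 1.2680 > 1 and Σzᵢ/Kᵢ = 1.1612 > 1, so g(0) = 0.2680 > 0 and g(1) = -0.1612 < 0.
Iterate (Newton) starting at β = 0.39:
  β = 0.3900: g = 0.06272, g' = -0.3930 → β = 0.5496
  β = 0.5496: g = 0.00335, g' = -0.3569 → β = 0.5590
Converged at β = 0.5590.
Then V = β·F = 0.5590·440 = 246.0 mol/h and L = F − V = 194.0 mol/h.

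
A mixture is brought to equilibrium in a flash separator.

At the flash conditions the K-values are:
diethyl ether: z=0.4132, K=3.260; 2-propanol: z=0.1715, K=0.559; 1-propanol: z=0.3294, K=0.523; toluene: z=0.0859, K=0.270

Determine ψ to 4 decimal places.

ψ = 0.5483

Let ψ = V/F and solve Σ zᵢ(Kᵢ−1)/(1+ψ(Kᵢ−1)) = 0.
Feasibility: ΣzᵢKᵢ = 1.6384, Σzᵢ/Kᵢ = 1.3815 — both > 1, two phases present.
Newton iteration, ψ⁰ = 0.5:
  ψ = 0.5000: g = 0.03631, g' = -0.7628 → ψ = 0.5476
  ψ = 0.5476: g = 0.00049, g' = -0.7439 → ψ = 0.5483
Converged at ψ = 0.5483.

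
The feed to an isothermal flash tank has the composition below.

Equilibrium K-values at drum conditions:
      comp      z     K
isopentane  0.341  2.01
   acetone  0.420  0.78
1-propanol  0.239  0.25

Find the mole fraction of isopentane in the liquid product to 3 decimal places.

Material balance + equilibrium reduce to Σ zᵢ(Kᵢ−1)/(1+β(Kᵢ−1)) = 0.
Check two-phase: ΣzᵢKᵢ = 1.073 > 1 and Σzᵢ/Kᵢ = 1.664 > 1, so g(0) = 0.073 > 0 and g(1) = -0.664 < 0.
Iterate (Newton) starting at β = 0.5:
  β = 0.500: g = -0.1618, g' = -0.523 → β = 0.191
  β = 0.191: g = -0.0169, g' = -0.450 → β = 0.153
Converged at β = 0.153.
Compositions from xᵢ = zᵢ/(1+β(Kᵢ−1)), yᵢ = Kᵢxᵢ:
  isopentane: x = 0.295, y = 0.593
  acetone: x = 0.435, y = 0.339
  1-propanol: x = 0.270, y = 0.068

x_isopentane = 0.295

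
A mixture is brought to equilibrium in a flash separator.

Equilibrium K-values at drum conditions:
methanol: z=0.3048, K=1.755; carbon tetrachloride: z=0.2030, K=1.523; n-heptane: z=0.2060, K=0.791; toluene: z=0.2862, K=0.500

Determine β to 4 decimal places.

Let β = V/F and solve Σ zᵢ(Kᵢ−1)/(1+β(Kᵢ−1)) = 0.
Feasibility: ΣzᵢKᵢ = 1.1501, Σzᵢ/Kᵢ = 1.1398 — both > 1, two phases present.
Newton–Raphson from β = 0.45:
  β = 0.4500: g = 0.02554, g' = -0.2633 → β = 0.5470
  β = 0.5470: g = -0.00017, g' = -0.2676 → β = 0.5464
Converged at β = 0.5464.

β = 0.5464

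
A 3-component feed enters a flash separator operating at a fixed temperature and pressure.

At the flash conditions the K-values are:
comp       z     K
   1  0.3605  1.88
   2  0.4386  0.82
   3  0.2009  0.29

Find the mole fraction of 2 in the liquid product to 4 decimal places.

x_2 = 0.4602

Rachford–Rice: g(V/F) = Σ zᵢ(Kᵢ−1)/(1+V/F(Kᵢ−1)) = 0.
g(0) = ΣzᵢKᵢ − 1 = 0.0957 and g(1) = 1 − Σzᵢ/Kᵢ = -0.4194, so a root lies in (0, 1).
Newton–Raphson from V/F = 0.5:
  V/F = 0.5000: g = -0.08760, g' = -0.3952 → V/F = 0.2784
  V/F = 0.2784: g = -0.00607, g' = -0.3532 → V/F = 0.2612
Converged at V/F = 0.2612.
Compositions from xᵢ = zᵢ/(1+V/F(Kᵢ−1)), yᵢ = Kᵢxᵢ:
  1: x = 0.2931, y = 0.5511
  2: x = 0.4602, y = 0.3774
  3: x = 0.2466, y = 0.0715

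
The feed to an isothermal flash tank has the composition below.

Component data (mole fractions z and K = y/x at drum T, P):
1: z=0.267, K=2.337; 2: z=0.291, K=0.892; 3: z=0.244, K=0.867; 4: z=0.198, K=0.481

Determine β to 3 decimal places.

β = 0.526

Material balance + equilibrium reduce to Σ zᵢ(Kᵢ−1)/(1+β(Kᵢ−1)) = 0.
g(0) = ΣzᵢKᵢ − 1 = 0.190 and g(1) = 1 − Σzᵢ/Kᵢ = -0.134, so a root lies in (0, 1).
Iterate (Newton) starting at β = 0.5:
  β = 0.500: g = 0.0072, g' = -0.277 → β = 0.526
Converged at β = 0.526.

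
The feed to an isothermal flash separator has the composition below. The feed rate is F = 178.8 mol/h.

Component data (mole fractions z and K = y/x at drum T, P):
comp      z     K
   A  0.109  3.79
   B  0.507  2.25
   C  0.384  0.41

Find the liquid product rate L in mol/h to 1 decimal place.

Material balance + equilibrium reduce to Σ zᵢ(Kᵢ−1)/(1+β(Kᵢ−1)) = 0.
Feasibility: ΣzᵢKᵢ = 1.711, Σzᵢ/Kᵢ = 1.191 — both > 1, two phases present.
Newton iteration, β⁰ = 0.5:
  β = 0.500: g = 0.1956, g' = -0.717 → β = 0.773
  β = 0.773: g = 0.0022, g' = -0.742 → β = 0.776
Converged at β = 0.776.
Then V = β·F = 0.7759·178.8 = 138.7 mol/h and L = F − V = 40.1 mol/h.

L = 40.1 mol/h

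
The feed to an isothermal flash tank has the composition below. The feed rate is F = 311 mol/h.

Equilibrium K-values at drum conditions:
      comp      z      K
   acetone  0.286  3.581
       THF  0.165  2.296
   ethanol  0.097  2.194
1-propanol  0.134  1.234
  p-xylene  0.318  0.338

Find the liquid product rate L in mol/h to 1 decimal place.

L = 67.6 mol/h

Material balance + equilibrium reduce to Σ zᵢ(Kᵢ−1)/(1+β(Kᵢ−1)) = 0.
Check two-phase: ΣzᵢKᵢ = 1.889 > 1 and Σzᵢ/Kᵢ = 1.245 > 1, so g(0) = 0.889 > 0 and g(1) = -0.245 < 0.
Newton iteration, β⁰ = 0.5:
  β = 0.500: g = 0.2380, g' = -0.837 → β = 0.784
  β = 0.784: g = -0.0015, g' = -0.922 → β = 0.783
Converged at β = 0.783.
Then V = β·F = 0.7828·311 = 243.4 mol/h and L = F − V = 67.6 mol/h.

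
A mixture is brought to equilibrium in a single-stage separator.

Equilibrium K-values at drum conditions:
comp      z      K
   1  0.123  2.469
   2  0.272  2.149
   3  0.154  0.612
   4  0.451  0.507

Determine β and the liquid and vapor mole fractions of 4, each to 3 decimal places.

Newton–Raphson from β = 0.65:
  β = 0.650: g = -0.1358, g' = -0.466 → β = 0.359
Converged at β = 0.359.
Compositions from xᵢ = zᵢ/(1+β(Kᵢ−1)), yᵢ = Kᵢxᵢ:
  1: x = 0.081, y = 0.199
  2: x = 0.193, y = 0.414
  3: x = 0.179, y = 0.109
  4: x = 0.548, y = 0.278

β = 0.359, x_4 = 0.548, y_4 = 0.278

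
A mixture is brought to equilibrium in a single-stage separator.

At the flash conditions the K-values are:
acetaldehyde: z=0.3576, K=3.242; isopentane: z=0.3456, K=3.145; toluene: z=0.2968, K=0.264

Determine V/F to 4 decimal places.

V/F = 0.8201

Rachford–Rice: g(V/F) = Σ zᵢ(Kᵢ−1)/(1+V/F(Kᵢ−1)) = 0.
Feasibility: ΣzᵢKᵢ = 2.3246, Σzᵢ/Kᵢ = 1.3444 — both > 1, two phases present.
Newton–Raphson from V/F = 0.51:
  V/F = 0.5100: g = 0.37836, g' = -1.1660 → V/F = 0.8345
  V/F = 0.8345: g = -0.02124, g' = -1.5025 → V/F = 0.8204
  V/F = 0.8204: g = -0.00033, g' = -1.4559 → V/F = 0.8201
Converged at V/F = 0.8201.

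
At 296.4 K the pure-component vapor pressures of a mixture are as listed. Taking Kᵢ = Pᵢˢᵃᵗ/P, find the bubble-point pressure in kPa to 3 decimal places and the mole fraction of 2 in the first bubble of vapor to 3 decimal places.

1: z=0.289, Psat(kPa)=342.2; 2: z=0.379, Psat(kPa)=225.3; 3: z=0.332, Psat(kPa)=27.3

At the bubble point ψ → 0, so ΣzᵢKᵢ = 1 with Kᵢ = Pᵢˢᵃᵗ/P ⇒ P = ΣzᵢPᵢˢᵃᵗ.
P = 0.289·342.2 + 0.379·225.3 + 0.332·27.3 = 193.348 kPa
yᵢ = zᵢPᵢˢᵃᵗ/P ⇒ y_2 = 0.379·225.3/193.348 = 0.442

Pbub = 193.348 kPa, y_2 = 0.442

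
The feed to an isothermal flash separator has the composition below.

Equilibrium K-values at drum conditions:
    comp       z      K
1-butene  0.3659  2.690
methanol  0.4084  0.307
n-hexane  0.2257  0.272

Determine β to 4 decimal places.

β = 0.1434

Newton iteration, β⁰ = 0.55:
  β = 0.5500: g = -0.41088, g' = -1.1255 → β = 0.1849
  β = 0.1849: g = -0.04339, g' = -1.0244 → β = 0.1426
  β = 0.1426: g = 0.00089, g' = -1.0690 → β = 0.1434
Converged at β = 0.1434.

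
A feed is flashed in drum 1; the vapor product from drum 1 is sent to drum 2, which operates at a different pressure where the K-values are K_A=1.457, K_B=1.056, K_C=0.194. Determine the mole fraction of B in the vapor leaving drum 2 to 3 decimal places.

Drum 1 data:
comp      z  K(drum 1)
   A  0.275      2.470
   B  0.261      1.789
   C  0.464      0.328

Drum 1:
Iterate (Newton) starting at ψ₁ = 0.5:
  ψ₁ = 0.500: g = -0.0889, g' = -0.756 → ψ₁ = 0.382
  ψ₁ = 0.382: g = -0.0027, g' = -0.719 → ψ₁ = 0.379
Converged at ψ₁ = 0.379.
Drum-1 compositions:
  A: x = 0.177, y = 0.436
  B: x = 0.201, y = 0.360
  C: x = 0.622, y = 0.204
Drum-2 feed = drum-1 vapor: z₂ = (0.4363, 0.3595, 0.2041).
Drum 2:
Rachford–Rice: g(ψ₂) = Σ zᵢ(Kᵢ−1)/(1+ψ₂(Kᵢ−1)) = 0.
g(0) = ΣzᵢKᵢ − 1 = 0.055 and g(1) = 1 − Σzᵢ/Kᵢ = -0.692, so a root lies in (0, 1).
Iterate (Newton) starting at ψ₂ = 0.32:
  ψ₂ = 0.320: g = -0.0280, g' = -0.311 → ψ₂ = 0.230
  ψ₂ = 0.230: g = -0.0017, g' = -0.276 → ψ₂ = 0.224
Converged at ψ₂ = 0.224.
  A: x = 0.396, y = 0.577
  B: x = 0.355, y = 0.375
  C: x = 0.249, y = 0.048

y_B (drum 2) = 0.375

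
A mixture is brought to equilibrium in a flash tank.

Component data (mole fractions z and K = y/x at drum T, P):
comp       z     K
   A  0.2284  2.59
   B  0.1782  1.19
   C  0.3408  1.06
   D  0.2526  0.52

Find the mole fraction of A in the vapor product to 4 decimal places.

Material balance + equilibrium reduce to Σ zᵢ(Kᵢ−1)/(1+ψ(Kᵢ−1)) = 0.
Feasibility: ΣzᵢKᵢ = 1.2962, Σzᵢ/Kᵢ = 1.0452 — both > 1, two phases present.
Newton–Raphson from ψ = 0.31:
  ψ = 0.3100: g = 0.15286, g' = -0.3463 → ψ = 0.7514
  ψ = 0.7514: g = 0.02502, g' = -0.2683 → ψ = 0.8446
  ψ = 0.8446: g = -0.00028, g' = -0.2757 → ψ = 0.8436
Converged at ψ = 0.8436.
Compositions from xᵢ = zᵢ/(1+ψ(Kᵢ−1)), yᵢ = Kᵢxᵢ:
  A: x = 0.0976, y = 0.2527
  B: x = 0.1536, y = 0.1828
  C: x = 0.3244, y = 0.3438
  D: x = 0.4245, y = 0.2207

y_A = 0.2527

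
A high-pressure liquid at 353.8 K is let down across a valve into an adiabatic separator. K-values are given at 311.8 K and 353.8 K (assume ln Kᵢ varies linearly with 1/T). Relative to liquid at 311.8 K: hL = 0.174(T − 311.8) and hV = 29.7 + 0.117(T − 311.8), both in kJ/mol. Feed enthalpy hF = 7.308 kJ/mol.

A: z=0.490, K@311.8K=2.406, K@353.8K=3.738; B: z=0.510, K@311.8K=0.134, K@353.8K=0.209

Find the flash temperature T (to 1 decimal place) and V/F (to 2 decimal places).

T = 315.0 K, V/F = 0.23

Adiabatic flash: solve Rachford–Rice at each trial T, then check hF = ψ·hV(T) + (1−ψ)·hL(T).
  T = 311.8 K: K = (2.406, 0.134), RR gives ψ = 0.203, H_out = 6.032 kJ/mol
  T = 353.8 K: K = (3.738, 0.209), RR gives ψ = 0.433, H_out = 19.137 kJ/mol
  T = 332.8 K: K = (3.041, 0.170), RR gives ψ = 0.340, H_out = 13.353 kJ/mol
  T = 322.3 K: K = (2.715, 0.151), RR gives ψ = 0.280, H_out = 9.978 kJ/mol
  T = 317.1 K: K = (2.560, 0.143), RR gives ψ = 0.245, H_out = 8.113 kJ/mol
  T = 314.5 K: K = (2.484, 0.138), RR gives ψ = 0.225, H_out = 7.118 kJ/mol
  T = 315.8 K: K = (2.522, 0.141), RR gives ψ = 0.235, H_out = 7.621 kJ/mol
Linear interpolation between T = 314.5 (H_out = 7.118) and T = 315.8 (H_out = 7.621) on hF = 7.308 gives T ≈ 315.0 K, at which ψ = 0.23.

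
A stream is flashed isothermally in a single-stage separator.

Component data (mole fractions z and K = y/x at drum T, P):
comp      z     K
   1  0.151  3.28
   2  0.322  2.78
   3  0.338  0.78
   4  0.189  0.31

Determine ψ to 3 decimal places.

ψ = 0.769

Newton–Raphson from ψ = 0.5:
  ψ = 0.500: g = 0.1815, g' = -0.687 → ψ = 0.764
  ψ = 0.764: g = 0.0032, g' = -0.714 → ψ = 0.769
Converged at ψ = 0.769.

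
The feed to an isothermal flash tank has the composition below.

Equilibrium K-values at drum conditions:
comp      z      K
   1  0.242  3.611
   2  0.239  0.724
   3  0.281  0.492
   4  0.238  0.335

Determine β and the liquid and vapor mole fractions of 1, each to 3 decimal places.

β = 0.204, x_1 = 0.158, y_1 = 0.570

Newton–Raphson from β = 0.3:
  β = 0.300: g = -0.0837, g' = -0.806 → β = 0.196
  β = 0.196: g = 0.0076, g' = -0.971 → β = 0.204
Converged at β = 0.204.
Compositions from xᵢ = zᵢ/(1+β(Kᵢ−1)), yᵢ = Kᵢxᵢ:
  1: x = 0.158, y = 0.570
  2: x = 0.253, y = 0.183
  3: x = 0.313, y = 0.154
  4: x = 0.275, y = 0.092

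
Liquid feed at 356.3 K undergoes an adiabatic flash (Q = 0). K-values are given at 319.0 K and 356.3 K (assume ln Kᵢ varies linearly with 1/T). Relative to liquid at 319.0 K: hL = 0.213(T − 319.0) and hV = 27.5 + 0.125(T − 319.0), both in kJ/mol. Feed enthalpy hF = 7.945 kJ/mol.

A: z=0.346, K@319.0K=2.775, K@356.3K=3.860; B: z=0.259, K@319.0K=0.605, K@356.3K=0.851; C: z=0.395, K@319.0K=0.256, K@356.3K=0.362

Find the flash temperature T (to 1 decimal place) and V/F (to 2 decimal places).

Adiabatic flash: solve Rachford–Rice at each trial T, then check hF = ψ·hV(T) + (1−ψ)·hL(T).
  T = 319.0 K: K = (2.775, 0.605, 0.256), RR gives ψ = 0.197, H_out = 5.410 kJ/mol
  T = 356.3 K: K = (3.860, 0.851, 0.362), RR gives ψ = 0.495, H_out = 19.922 kJ/mol
  T = 337.6 K: K = (3.301, 0.724, 0.307), RR gives ψ = 0.351, H_out = 13.032 kJ/mol
  T = 328.3 K: K = (3.034, 0.664, 0.281), RR gives ψ = 0.277, H_out = 9.358 kJ/mol
  T = 323.6 K: K = (2.902, 0.634, 0.268), RR gives ψ = 0.237, H_out = 7.405 kJ/mol
  T = 326.0 K: K = (2.969, 0.649, 0.275), RR gives ψ = 0.257, H_out = 8.412 kJ/mol
Linear interpolation between T = 323.6 (H_out = 7.405) and T = 326.0 (H_out = 8.412) on hF = 7.945 gives T ≈ 324.9 K, at which ψ = 0.25.

T = 324.9 K, V/F = 0.25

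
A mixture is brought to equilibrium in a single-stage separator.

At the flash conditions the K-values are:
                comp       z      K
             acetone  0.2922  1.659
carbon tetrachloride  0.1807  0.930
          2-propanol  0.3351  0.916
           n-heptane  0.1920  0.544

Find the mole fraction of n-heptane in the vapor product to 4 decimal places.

y_n-heptane = 0.1294

Newton iteration, ψ⁰ = 0.56:
  ψ = 0.5600: g = -0.01963, g' = -0.1433 → ψ = 0.4230
  ψ = 0.4230: g = -0.00011, g' = -0.1424 → ψ = 0.4222
Converged at ψ = 0.4222.
Compositions from xᵢ = zᵢ/(1+ψ(Kᵢ−1)), yᵢ = Kᵢxᵢ:
  acetone: x = 0.2286, y = 0.3792
  carbon tetrachloride: x = 0.1862, y = 0.1732
  2-propanol: x = 0.3474, y = 0.3182
  n-heptane: x = 0.2378, y = 0.1294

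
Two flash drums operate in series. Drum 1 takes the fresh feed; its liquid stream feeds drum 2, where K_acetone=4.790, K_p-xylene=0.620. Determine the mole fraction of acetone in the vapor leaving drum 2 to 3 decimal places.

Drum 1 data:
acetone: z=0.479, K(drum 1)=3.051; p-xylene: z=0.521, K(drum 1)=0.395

Drum 1:
Rachford–Rice: g(ψ₁) = Σ zᵢ(Kᵢ−1)/(1+ψ₁(Kᵢ−1)) = 0.
Feasibility: ΣzᵢKᵢ = 1.667, Σzᵢ/Kᵢ = 1.476 — both > 1, two phases present.
Binary case is linear: z₁(K₁−1)(1+ψ₁(K₂−1)) + z₂(K₂−1)(1+ψ₁(K₁−1)) = 0
⇒ ψ₁ = [z₁(K₁−1)+z₂(K₂−1)] / [−(K₁−1)(K₂−1)] = 0.6672/1.2409 = 0.538
Drum-1 compositions:
  acetone: x = 0.228, y = 0.695
  p-xylene: x = 0.772, y = 0.305
Drum-2 feed = drum-1 liquid: z₂ = (0.2278, 0.7722).
Drum 2:
Rachford–Rice: g(ψ₂) = Σ zᵢ(Kᵢ−1)/(1+ψ₂(Kᵢ−1)) = 0.
Check two-phase: ΣzᵢKᵢ = 1.570 > 1 and Σzᵢ/Kᵢ = 1.293 > 1, so g(0) = 0.570 > 0 and g(1) = -0.293 < 0.
Iterate (Newton) starting at ψ₂ = 0.37:
  ψ₂ = 0.370: g = 0.0179, g' = -0.718 → ψ₂ = 0.395
  ψ₂ = 0.395: g = 0.0005, g' = -0.679 → ψ₂ = 0.396
Converged at ψ₂ = 0.396.
  acetone: x = 0.091, y = 0.436
  p-xylene: x = 0.909, y = 0.564

y_acetone (drum 2) = 0.436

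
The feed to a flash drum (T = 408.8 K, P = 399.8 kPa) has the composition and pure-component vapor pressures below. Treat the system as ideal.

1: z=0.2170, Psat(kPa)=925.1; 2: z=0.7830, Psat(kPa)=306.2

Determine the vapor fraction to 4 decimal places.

Raoult's law: Kᵢ = Pᵢˢᵃᵗ/P = Pᵢˢᵃᵗ/399.8.
  K_1 = 925.1/399.8 = 2.313907, K_2 = 306.2/399.8 = 0.765883
Binary case is linear: z₁(K₁−1)(1+ψ(K₂−1)) + z₂(K₂−1)(1+ψ(K₁−1)) = 0
⇒ ψ = [z₁(K₁−1)+z₂(K₂−1)] / [−(K₁−1)(K₂−1)] = 0.10180/0.30761 = 0.3310

ψ = 0.3310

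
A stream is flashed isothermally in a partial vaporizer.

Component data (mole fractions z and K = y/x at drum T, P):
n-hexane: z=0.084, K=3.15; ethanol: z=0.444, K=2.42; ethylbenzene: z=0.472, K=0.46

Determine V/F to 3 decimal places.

Material balance + equilibrium reduce to Σ zᵢ(Kᵢ−1)/(1+V/F(Kᵢ−1)) = 0.
Check two-phase: ΣzᵢKᵢ = 1.556 > 1 and Σzᵢ/Kᵢ = 1.236 > 1, so g(0) = 0.556 > 0 and g(1) = -0.236 < 0.
Iterate (Newton) starting at V/F = 0.61:
  V/F = 0.610: g = 0.0359, g' = -0.636 → V/F = 0.666
Converged at V/F = 0.666.

V/F = 0.666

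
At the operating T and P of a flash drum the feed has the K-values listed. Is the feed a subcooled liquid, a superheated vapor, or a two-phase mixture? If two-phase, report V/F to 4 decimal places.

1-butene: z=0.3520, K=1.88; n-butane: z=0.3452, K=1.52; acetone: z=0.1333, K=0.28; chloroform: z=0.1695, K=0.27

ΣzᵢKᵢ = 1.2696; Σzᵢ/Kᵢ = 1.5182.
Both exceed 1, so a two-phase solution exists.
Rachford–Rice: g(ψ) = Σ zᵢ(Kᵢ−1)/(1+ψ(Kᵢ−1)) = 0.
Newton–Raphson from ψ = 0.41:
  ψ = 0.4100: g = 0.06283, g' = -0.5337 → ψ = 0.5277
  ψ = 0.5277: g = -0.00368, g' = -0.6033 → ψ = 0.5216
Converged at ψ = 0.5216.

two-phase, V/F = 0.5216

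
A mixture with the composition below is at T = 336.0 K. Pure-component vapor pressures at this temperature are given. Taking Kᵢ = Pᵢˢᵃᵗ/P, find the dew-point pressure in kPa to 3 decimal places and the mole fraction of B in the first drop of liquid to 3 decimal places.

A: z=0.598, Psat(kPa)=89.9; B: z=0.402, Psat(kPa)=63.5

Pdew = 77.027 kPa, x_B = 0.488

At the dew point ψ → 1, so Σzᵢ/Kᵢ = 1 with Kᵢ = Pᵢˢᵃᵗ/P ⇒ 1/P = Σzᵢ/Pᵢˢᵃᵗ.
1/P = 0.598/89.9 + 0.402/63.5 = 0.012983 ⇒ P = 77.027 kPa
xᵢ = zᵢP/Pᵢˢᵃᵗ ⇒ x_B = 0.402·77.027/63.5 = 0.488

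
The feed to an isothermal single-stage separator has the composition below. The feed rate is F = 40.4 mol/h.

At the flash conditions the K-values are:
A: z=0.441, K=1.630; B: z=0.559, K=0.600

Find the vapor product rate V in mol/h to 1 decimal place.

V = 8.7 mol/h

Material balance + equilibrium reduce to Σ zᵢ(Kᵢ−1)/(1+ψ(Kᵢ−1)) = 0.
Feasibility: ΣzᵢKᵢ = 1.054, Σzᵢ/Kᵢ = 1.202 — both > 1, two phases present.
Newton iteration, ψ⁰ = 0.69:
  ψ = 0.690: g = -0.1152, g' = -0.256 → ψ = 0.239
  ψ = 0.239: g = -0.0059, g' = -0.242 → ψ = 0.215
Converged at ψ = 0.215.
Then V = ψ·F = 0.2152·40.4 = 8.7 mol/h and L = F − V = 31.7 mol/h.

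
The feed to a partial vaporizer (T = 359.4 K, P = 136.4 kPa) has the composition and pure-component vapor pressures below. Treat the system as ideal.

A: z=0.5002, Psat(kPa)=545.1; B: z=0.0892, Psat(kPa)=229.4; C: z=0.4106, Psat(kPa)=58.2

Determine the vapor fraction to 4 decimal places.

ψ = 0.8521

Raoult's law: Kᵢ = Pᵢˢᵃᵗ/P = Pᵢˢᵃᵗ/136.4.
  K_A = 545.1/136.4 = 3.996334, K_B = 229.4/136.4 = 1.681818, K_C = 58.2/136.4 = 0.426686
Newton–Raphson from ψ = 0.45:
  ψ = 0.4500: g = 0.36751, g' = -1.0837 → ψ = 0.7891
  ψ = 0.7891: g = 0.05513, g' = -0.8643 → ψ = 0.8529
  ψ = 0.8529: g = -0.00066, g' = -0.8886 → ψ = 0.8521
Converged at ψ = 0.8521.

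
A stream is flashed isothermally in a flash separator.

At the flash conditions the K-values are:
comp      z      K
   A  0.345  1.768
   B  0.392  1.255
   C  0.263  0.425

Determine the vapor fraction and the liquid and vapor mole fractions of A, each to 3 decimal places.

Rachford–Rice: g(ψ) = Σ zᵢ(Kᵢ−1)/(1+ψ(Kᵢ−1)) = 0.
g(0) = ΣzᵢKᵢ − 1 = 0.214 and g(1) = 1 − Σzᵢ/Kᵢ = -0.126, so a root lies in (0, 1).
Newton–Raphson from ψ = 0.57:
  ψ = 0.570: g = 0.0466, g' = -0.310 → ψ = 0.720
  ψ = 0.720: g = -0.0031, g' = -0.356 → ψ = 0.712
Converged at ψ = 0.712.
Compositions from xᵢ = zᵢ/(1+ψ(Kᵢ−1)), yᵢ = Kᵢxᵢ:
  A: x = 0.223, y = 0.394
  B: x = 0.332, y = 0.416
  C: x = 0.445, y = 0.189

ψ = 0.712, x_A = 0.223, y_A = 0.394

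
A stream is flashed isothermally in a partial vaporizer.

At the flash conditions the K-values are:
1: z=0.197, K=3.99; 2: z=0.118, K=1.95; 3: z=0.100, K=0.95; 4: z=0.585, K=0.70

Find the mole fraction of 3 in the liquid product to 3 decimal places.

Let β = V/F and solve Σ zᵢ(Kᵢ−1)/(1+β(Kᵢ−1)) = 0.
Feasibility: ΣzᵢKᵢ = 1.521, Σzᵢ/Kᵢ = 1.051 — both > 1, two phases present.
Newton iteration, β⁰ = 0.5:
  β = 0.500: g = 0.1005, g' = -0.405 → β = 0.748
  β = 0.748: g = 0.0160, g' = -0.292 → β = 0.803
  β = 0.803: g = 0.0004, g' = -0.278 → β = 0.804
Converged at β = 0.804.
Compositions from xᵢ = zᵢ/(1+β(Kᵢ−1)), yᵢ = Kᵢxᵢ:
  1: x = 0.058, y = 0.231
  2: x = 0.067, y = 0.130
  3: x = 0.104, y = 0.099
  4: x = 0.771, y = 0.540

x_3 = 0.104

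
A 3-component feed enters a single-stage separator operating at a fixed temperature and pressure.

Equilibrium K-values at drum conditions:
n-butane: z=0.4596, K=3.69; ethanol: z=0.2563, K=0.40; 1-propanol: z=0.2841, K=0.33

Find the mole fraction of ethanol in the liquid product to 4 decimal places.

x_ethanol = 0.3725

Rachford–Rice: g(V/F) = Σ zᵢ(Kᵢ−1)/(1+V/F(Kᵢ−1)) = 0.
Feasibility: ΣzᵢKᵢ = 1.8922, Σzᵢ/Kᵢ = 1.6262 — both > 1, two phases present.
Newton–Raphson from V/F = 0.41:
  V/F = 0.4100: g = 0.12152, g' = -1.1568 → V/F = 0.5151
  V/F = 0.5151: g = 0.00507, g' = -1.0750 → V/F = 0.5198
Converged at V/F = 0.5198.
Compositions from xᵢ = zᵢ/(1+V/F(Kᵢ−1)), yᵢ = Kᵢxᵢ:
  n-butane: x = 0.1916, y = 0.7072
  ethanol: x = 0.3725, y = 0.1490
  1-propanol: x = 0.4359, y = 0.1438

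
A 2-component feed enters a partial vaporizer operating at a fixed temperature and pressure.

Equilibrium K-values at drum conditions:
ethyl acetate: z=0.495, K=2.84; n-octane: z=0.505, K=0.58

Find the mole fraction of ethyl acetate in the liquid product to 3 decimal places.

x_ethyl acetate = 0.186

Binary case is linear: z₁(K₁−1)(1+ψ(K₂−1)) + z₂(K₂−1)(1+ψ(K₁−1)) = 0
⇒ ψ = [z₁(K₁−1)+z₂(K₂−1)] / [−(K₁−1)(K₂−1)] = 0.6987/0.7728 = 0.904
Compositions from xᵢ = zᵢ/(1+ψ(Kᵢ−1)), yᵢ = Kᵢxᵢ:
  ethyl acetate: x = 0.186, y = 0.528
  n-octane: x = 0.814, y = 0.472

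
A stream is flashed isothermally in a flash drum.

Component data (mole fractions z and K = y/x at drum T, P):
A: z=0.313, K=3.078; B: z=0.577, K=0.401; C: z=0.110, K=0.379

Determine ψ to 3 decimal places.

ψ = 0.189

Material balance + equilibrium reduce to Σ zᵢ(Kᵢ−1)/(1+ψ(Kᵢ−1)) = 0.
Feasibility: ΣzᵢKᵢ = 1.236, Σzᵢ/Kᵢ = 1.831 — both > 1, two phases present.
Iterate (Newton) starting at ψ = 0.5:
  ψ = 0.500: g = -0.2735, g' = -0.836 → ψ = 0.173
  ψ = 0.173: g = 0.0164, g' = -1.042 → ψ = 0.189
Converged at ψ = 0.189.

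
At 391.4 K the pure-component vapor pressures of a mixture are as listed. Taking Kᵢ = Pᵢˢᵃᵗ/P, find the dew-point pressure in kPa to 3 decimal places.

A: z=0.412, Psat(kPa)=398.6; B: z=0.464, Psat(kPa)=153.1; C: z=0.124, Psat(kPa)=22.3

At the dew point ψ → 1, so Σzᵢ/Kᵢ = 1 with Kᵢ = Pᵢˢᵃᵗ/P ⇒ 1/P = Σzᵢ/Pᵢˢᵃᵗ.
1/P = 0.412/398.6 + 0.464/153.1 + 0.124/22.3 = 0.009625 ⇒ P = 103.898 kPa

Pdew = 103.898 kPa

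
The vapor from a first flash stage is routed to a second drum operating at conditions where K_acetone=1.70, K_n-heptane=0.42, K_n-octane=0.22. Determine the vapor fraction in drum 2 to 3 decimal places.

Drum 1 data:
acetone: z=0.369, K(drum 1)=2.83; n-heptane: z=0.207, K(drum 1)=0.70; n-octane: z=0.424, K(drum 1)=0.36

Drum 1:
Rachford–Rice: g(ψ₁) = Σ zᵢ(Kᵢ−1)/(1+ψ₁(Kᵢ−1)) = 0.
g(0) = ΣzᵢKᵢ − 1 = 0.342 and g(1) = 1 − Σzᵢ/Kᵢ = -0.604, so a root lies in (0, 1).
Newton iteration, ψ₁⁰ = 0.59:
  ψ₁ = 0.590: g = -0.1867, g' = -0.762 → ψ₁ = 0.345
  ψ₁ = 0.345: g = -0.0034, g' = -0.774 → ψ₁ = 0.340
Converged at ψ₁ = 0.340.
Drum-1 compositions:
  acetone: x = 0.227, y = 0.643
  n-heptane: x = 0.231, y = 0.161
  n-octane: x = 0.542, y = 0.195
Drum-2 feed = drum-1 vapor: z₂ = (0.6435, 0.1614, 0.1952).
Drum 2:
Let ψ₂ = V/F and solve Σ zᵢ(Kᵢ−1)/(1+ψ₂(Kᵢ−1)) = 0.
g(0) = ΣzᵢKᵢ − 1 = 0.205 and g(1) = 1 − Σzᵢ/Kᵢ = -0.650, so a root lies in (0, 1).
Iterate (Newton) starting at ψ₂ = 0.43:
  ψ₂ = 0.430: g = -0.0075, g' = -0.551 → ψ₂ = 0.416
Converged at ψ₂ = 0.416.
  acetone: x = 0.498, y = 0.847
  n-heptane: x = 0.213, y = 0.089
  n-octane: x = 0.289, y = 0.064

V/F (drum 2) = 0.416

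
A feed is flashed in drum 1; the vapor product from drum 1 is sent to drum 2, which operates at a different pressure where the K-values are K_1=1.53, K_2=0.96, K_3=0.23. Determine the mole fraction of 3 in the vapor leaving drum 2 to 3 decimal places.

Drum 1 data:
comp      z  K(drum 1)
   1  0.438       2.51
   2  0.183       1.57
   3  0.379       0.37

y_3 (drum 2) = 0.072

Drum 1:
Newton–Raphson from ψ₁ = 0.5:
  ψ₁ = 0.500: g = 0.1095, g' = -0.681 → ψ₁ = 0.661
  ψ₁ = 0.661: g = -0.0022, g' = -0.723 → ψ₁ = 0.658
Converged at ψ₁ = 0.658.
Drum-1 compositions:
  1: x = 0.220, y = 0.552
  2: x = 0.133, y = 0.209
  3: x = 0.647, y = 0.239
Drum-2 feed = drum-1 vapor: z₂ = (0.5516, 0.2090, 0.2394).
Drum 2:
Material balance + equilibrium reduce to Σ zᵢ(Kᵢ−1)/(1+ψ₂(Kᵢ−1)) = 0.
Check two-phase: ΣzᵢKᵢ = 1.100 > 1 and Σzᵢ/Kᵢ = 1.619 > 1, so g(0) = 0.100 > 0 and g(1) = -0.619 < 0.
Newton iteration, ψ₂⁰ = 0.5:
  ψ₂ = 0.500: g = -0.0772, g' = -0.473 → ψ₂ = 0.337
  ψ₂ = 0.337: g = -0.0093, g' = -0.371 → ψ₂ = 0.312
  ψ₂ = 0.312: g = -0.0001, g' = -0.360 → ψ₂ = 0.311
Converged at ψ₂ = 0.311.
  1: x = 0.473, y = 0.724
  2: x = 0.212, y = 0.203
  3: x = 0.315, y = 0.072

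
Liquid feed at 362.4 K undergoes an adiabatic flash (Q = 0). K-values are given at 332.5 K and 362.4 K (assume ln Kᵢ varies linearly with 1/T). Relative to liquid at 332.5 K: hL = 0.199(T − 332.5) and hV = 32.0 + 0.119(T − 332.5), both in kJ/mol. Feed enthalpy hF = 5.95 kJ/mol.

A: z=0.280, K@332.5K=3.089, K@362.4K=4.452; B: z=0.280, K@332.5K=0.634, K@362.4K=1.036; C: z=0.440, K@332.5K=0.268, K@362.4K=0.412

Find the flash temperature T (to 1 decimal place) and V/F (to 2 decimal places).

T = 335.9 K, V/F = 0.17

Adiabatic flash: solve Rachford–Rice at each trial T, then check hF = ψ·hV(T) + (1−ψ)·hL(T).
  T = 332.5 K: K = (3.089, 0.634, 0.268), RR gives ψ = 0.127, H_out = 4.056 kJ/mol
  T = 362.4 K: K = (4.452, 1.036, 0.412), RR gives ψ = 0.497, H_out = 20.676 kJ/mol
  T = 347.4 K: K = (3.735, 0.818, 0.335), RR gives ψ = 0.302, H_out = 12.256 kJ/mol
  T = 339.9 K: K = (3.402, 0.722, 0.300), RR gives ψ = 0.213, H_out = 8.169 kJ/mol
  T = 336.2 K: K = (3.243, 0.677, 0.284), RR gives ψ = 0.170, H_out = 6.132 kJ/mol
  T = 334.4 K: K = (3.168, 0.656, 0.276), RR gives ψ = 0.149, H_out = 5.128 kJ/mol
Linear interpolation between T = 334.4 (H_out = 5.128) and T = 336.2 (H_out = 6.132) on hF = 5.95 gives T ≈ 335.9 K, at which ψ = 0.17.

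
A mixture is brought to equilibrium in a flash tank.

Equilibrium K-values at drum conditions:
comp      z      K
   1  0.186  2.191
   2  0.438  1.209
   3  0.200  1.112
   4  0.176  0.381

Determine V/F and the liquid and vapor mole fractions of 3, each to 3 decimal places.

V/F = 0.790, x_3 = 0.184, y_3 = 0.204

Rachford–Rice: g(V/F) = Σ zᵢ(Kᵢ−1)/(1+V/F(Kᵢ−1)) = 0.
g(0) = ΣzᵢKᵢ − 1 = 0.227 and g(1) = 1 − Σzᵢ/Kᵢ = -0.089, so a root lies in (0, 1).
Newton iteration, V/F⁰ = 0.41:
  V/F = 0.410: g = 0.1086, g' = -0.259 → V/F = 0.830
  V/F = 0.830: g = -0.0140, g' = -0.368 → V/F = 0.792
  V/F = 0.792: g = -0.0004, g' = -0.345 → V/F = 0.790
Converged at V/F = 0.790.
Compositions from xᵢ = zᵢ/(1+V/F(Kᵢ−1)), yᵢ = Kᵢxᵢ:
  1: x = 0.096, y = 0.210
  2: x = 0.376, y = 0.454
  3: x = 0.184, y = 0.204
  4: x = 0.345, y = 0.131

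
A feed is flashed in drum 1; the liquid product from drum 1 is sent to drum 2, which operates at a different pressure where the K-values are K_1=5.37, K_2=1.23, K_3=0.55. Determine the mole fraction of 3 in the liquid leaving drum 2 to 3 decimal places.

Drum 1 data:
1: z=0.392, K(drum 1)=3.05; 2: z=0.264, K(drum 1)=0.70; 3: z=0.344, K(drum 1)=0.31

x_3 (drum 2) = 0.679

Drum 1:
Iterate (Newton) starting at ψ₁ = 0.5:
  ψ₁ = 0.500: g = -0.0587, g' = -0.816 → ψ₁ = 0.428
Converged at ψ₁ = 0.428.
Drum-1 compositions:
  1: x = 0.209, y = 0.637
  2: x = 0.303, y = 0.212
  3: x = 0.488, y = 0.151
Drum-2 feed = drum-1 liquid: z₂ = (0.2087, 0.3029, 0.4884).
Drum 2:
Newton–Raphson from ψ₂ = 0.41:
  ψ₂ = 0.410: g = 0.1209, g' = -0.673 → ψ₂ = 0.589
  ψ₂ = 0.589: g = 0.0173, g' = -0.507 → ψ₂ = 0.624
Converged at ψ₂ = 0.624.
  1: x = 0.056, y = 0.301
  2: x = 0.265, y = 0.326
  3: x = 0.679, y = 0.374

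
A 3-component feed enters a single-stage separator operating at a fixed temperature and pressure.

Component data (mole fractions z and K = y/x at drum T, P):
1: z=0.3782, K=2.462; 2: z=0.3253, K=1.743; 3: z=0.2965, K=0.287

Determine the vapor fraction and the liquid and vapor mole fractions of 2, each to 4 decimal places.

ψ = 0.7116, x_2 = 0.2128, y_2 = 0.3709

Let ψ = V/F and solve Σ zᵢ(Kᵢ−1)/(1+ψ(Kᵢ−1)) = 0.
Check two-phase: ΣzᵢKᵢ = 1.5832 > 1 and Σzᵢ/Kᵢ = 1.3733 > 1, so g(0) = 0.5832 > 0 and g(1) = -0.3733 < 0.
Newton–Raphson from ψ = 0.35:
  ψ = 0.3500: g = 0.27588, g' = -0.7345 → ψ = 0.7256
  ψ = 0.7256: g = -0.01267, g' = -0.9132 → ψ = 0.7117
  ψ = 0.7117: g = -0.00015, g' = -0.8923 → ψ = 0.7116
Converged at ψ = 0.7116.
Compositions from xᵢ = zᵢ/(1+ψ(Kᵢ−1)), yᵢ = Kᵢxᵢ:
  1: x = 0.1854, y = 0.4564
  2: x = 0.2128, y = 0.3709
  3: x = 0.6018, y = 0.1727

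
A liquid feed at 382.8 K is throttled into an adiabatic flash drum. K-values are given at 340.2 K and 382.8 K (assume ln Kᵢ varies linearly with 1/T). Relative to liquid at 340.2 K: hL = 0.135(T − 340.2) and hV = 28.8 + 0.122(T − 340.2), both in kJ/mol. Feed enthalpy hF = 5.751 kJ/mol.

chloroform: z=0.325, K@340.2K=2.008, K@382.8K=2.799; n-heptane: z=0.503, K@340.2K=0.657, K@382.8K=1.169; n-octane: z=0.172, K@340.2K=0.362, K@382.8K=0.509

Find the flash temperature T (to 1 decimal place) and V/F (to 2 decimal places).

Adiabatic flash: solve Rachford–Rice at each trial T, then check hF = ψ·hV(T) + (1−ψ)·hL(T).
  T = 340.2 K: K = (2.008, 0.657, 0.362), RR gives ψ = 0.104, H_out = 3.000 kJ/mol
  T = 382.8 K: K = (2.799, 1.169, 0.509), RR gives ψ = 1.000, H_out = 33.997 kJ/mol
  T = 361.5 K: K = (2.394, 0.891, 0.434), RR gives ψ = 0.727, H_out = 23.618 kJ/mol
  T = 350.9 K: K = (2.199, 0.769, 0.397), RR gives ψ = 0.397, H_out = 12.833 kJ/mol
  T = 345.5 K: K = (2.102, 0.711, 0.379), RR gives ψ = 0.245, H_out = 7.746 kJ/mol
  T = 342.9 K: K = (2.056, 0.684, 0.371), RR gives ψ = 0.175, H_out = 5.394 kJ/mol
  T = 344.2 K: K = (2.079, 0.698, 0.375), RR gives ψ = 0.210, H_out = 6.563 kJ/mol
Linear interpolation between T = 342.9 (H_out = 5.394) and T = 344.2 (H_out = 6.563) on hF = 5.751 gives T ≈ 343.3 K, at which ψ = 0.19.

T = 343.3 K, V/F = 0.19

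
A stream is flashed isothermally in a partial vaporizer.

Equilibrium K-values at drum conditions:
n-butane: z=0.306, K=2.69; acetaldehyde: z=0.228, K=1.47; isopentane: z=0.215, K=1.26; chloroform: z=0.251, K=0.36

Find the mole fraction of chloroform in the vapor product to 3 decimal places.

y_chloroform = 0.191

Newton–Raphson from ψ = 0.5:
  ψ = 0.500: g = 0.1803, g' = -0.523 → ψ = 0.844
  ψ = 0.844: g = -0.0139, g' = -0.671 → ψ = 0.824
  ψ = 0.824: g = -0.0002, g' = -0.649 → ψ = 0.823
Converged at ψ = 0.823.
Compositions from xᵢ = zᵢ/(1+ψ(Kᵢ−1)), yᵢ = Kᵢxᵢ:
  n-butane: x = 0.128, y = 0.344
  acetaldehyde: x = 0.164, y = 0.242
  isopentane: x = 0.177, y = 0.223
  chloroform: x = 0.531, y = 0.191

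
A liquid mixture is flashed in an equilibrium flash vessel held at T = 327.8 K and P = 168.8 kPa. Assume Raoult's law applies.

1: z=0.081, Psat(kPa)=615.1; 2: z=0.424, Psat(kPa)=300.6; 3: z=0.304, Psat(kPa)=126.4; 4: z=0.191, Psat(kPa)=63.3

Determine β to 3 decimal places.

Raoult's law: Kᵢ = Pᵢˢᵃᵗ/P = Pᵢˢᵃᵗ/168.8.
  K_1 = 615.1/168.8 = 3.64396, K_2 = 300.6/168.8 = 1.78081, K_3 = 126.4/168.8 = 0.74882, K_4 = 63.3/168.8 = 0.37500
Rachford–Rice: g(β) = Σ zᵢ(Kᵢ−1)/(1+β(Kᵢ−1)) = 0.
g(0) = ΣzᵢKᵢ − 1 = 0.349 and g(1) = 1 − Σzᵢ/Kᵢ = -0.176, so a root lies in (0, 1).
Newton iteration, β⁰ = 0.5:
  β = 0.500: g = 0.0694, g' = -0.422 → β = 0.665
  β = 0.665: g = -0.0002, g' = -0.432 → β = 0.664
Converged at β = 0.664.

β = 0.664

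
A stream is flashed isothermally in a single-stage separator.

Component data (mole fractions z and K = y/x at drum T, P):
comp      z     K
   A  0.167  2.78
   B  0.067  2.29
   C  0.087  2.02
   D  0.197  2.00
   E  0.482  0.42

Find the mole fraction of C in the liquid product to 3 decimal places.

x_C = 0.057

Material balance + equilibrium reduce to Σ zᵢ(Kᵢ−1)/(1+ψ(Kᵢ−1)) = 0.
Check two-phase: ΣzᵢKᵢ = 1.390 > 1 and Σzᵢ/Kᵢ = 1.379 > 1, so g(0) = 0.390 > 0 and g(1) = -0.379 < 0.
Newton–Raphson from ψ = 0.5:
  ψ = 0.500: g = 0.0062, g' = -0.638 → ψ = 0.510
Converged at ψ = 0.510.
Compositions from xᵢ = zᵢ/(1+ψ(Kᵢ−1)), yᵢ = Kᵢxᵢ:
  A: x = 0.088, y = 0.243
  B: x = 0.040, y = 0.093
  C: x = 0.057, y = 0.116
  D: x = 0.130, y = 0.261
  E: x = 0.684, y = 0.287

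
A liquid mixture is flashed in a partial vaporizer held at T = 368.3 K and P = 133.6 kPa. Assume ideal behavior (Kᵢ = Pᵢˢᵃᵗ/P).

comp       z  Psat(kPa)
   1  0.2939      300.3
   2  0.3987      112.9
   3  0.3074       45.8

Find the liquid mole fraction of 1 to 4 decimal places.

x_1 = 0.2366

Raoult's law: Kᵢ = Pᵢˢᵃᵗ/P = Pᵢˢᵃᵗ/133.6.
  K_1 = 300.3/133.6 = 2.247754, K_2 = 112.9/133.6 = 0.845060, K_3 = 45.8/133.6 = 0.342814
Iterate (Newton) starting at V/F = 0.5:
  V/F = 0.5000: g = -0.14202, g' = -0.4793 → V/F = 0.2037
  V/F = 0.2037: g = -0.00462, g' = -0.4781 → V/F = 0.1940
Converged at V/F = 0.1940.
Compositions from xᵢ = zᵢ/(1+V/F(Kᵢ−1)), yᵢ = Kᵢxᵢ:
  1: x = 0.2366, y = 0.5318
  2: x = 0.4111, y = 0.3474
  3: x = 0.3523, y = 0.1208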